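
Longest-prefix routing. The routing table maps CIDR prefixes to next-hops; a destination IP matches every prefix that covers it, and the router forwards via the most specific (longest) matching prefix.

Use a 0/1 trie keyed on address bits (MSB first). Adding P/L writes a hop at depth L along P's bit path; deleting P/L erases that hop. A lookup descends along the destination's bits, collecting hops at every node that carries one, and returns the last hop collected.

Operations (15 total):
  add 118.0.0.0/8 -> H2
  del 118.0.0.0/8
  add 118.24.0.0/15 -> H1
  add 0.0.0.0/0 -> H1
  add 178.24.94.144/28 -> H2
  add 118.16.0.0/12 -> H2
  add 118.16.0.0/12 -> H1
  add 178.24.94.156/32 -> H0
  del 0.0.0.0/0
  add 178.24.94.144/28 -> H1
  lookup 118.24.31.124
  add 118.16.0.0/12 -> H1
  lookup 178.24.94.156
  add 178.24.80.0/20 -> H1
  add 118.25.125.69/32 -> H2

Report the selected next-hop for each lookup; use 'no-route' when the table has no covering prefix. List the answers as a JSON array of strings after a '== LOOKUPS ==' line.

Process each operation:
  add 118.0.0.0/8 -> H2 at depth 8
  - 118.0.0.0/8 clear@8
  add 118.24.0.0/15 -> H1 at depth 15
  add 0.0.0.0/0 -> H1 at depth 0
  add 178.24.94.144/28 -> H2 at depth 28
  add 118.16.0.0/12 -> H2 at depth 12
  add 118.16.0.0/12 -> H1 at depth 12
  add 178.24.94.156/32 -> H0 at depth 32
  - 0.0.0.0/0 clear@0
  add 178.24.94.144/28 -> H1 at depth 28
  Q 118.24.31.124: descend 011101100001100 ; hops seen [H1,H1] ; pick H1
  add 118.16.0.0/12 -> H1 at depth 12
  Q 178.24.94.156: descend 10110010000110000101111010011100 ; hops seen [H1,H0] ; pick H0
  add 178.24.80.0/20 -> H1 at depth 20
  add 118.25.125.69/32 -> H2 at depth 32

== LOOKUPS ==
["H1","H0"]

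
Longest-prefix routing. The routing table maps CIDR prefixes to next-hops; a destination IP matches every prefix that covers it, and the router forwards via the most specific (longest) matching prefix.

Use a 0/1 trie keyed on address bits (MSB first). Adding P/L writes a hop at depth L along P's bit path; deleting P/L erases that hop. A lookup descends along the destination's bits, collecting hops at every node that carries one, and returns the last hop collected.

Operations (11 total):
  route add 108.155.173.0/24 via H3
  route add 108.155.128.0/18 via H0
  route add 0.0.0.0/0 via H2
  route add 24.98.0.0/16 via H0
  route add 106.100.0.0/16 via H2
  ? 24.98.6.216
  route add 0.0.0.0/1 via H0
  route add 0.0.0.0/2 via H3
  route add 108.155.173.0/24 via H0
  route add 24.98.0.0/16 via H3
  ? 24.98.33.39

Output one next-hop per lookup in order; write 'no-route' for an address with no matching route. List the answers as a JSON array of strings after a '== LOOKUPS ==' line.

Apply in order:
  add 108.155.173.0/24 -> H3 at depth 24
  add 108.155.128.0/18 -> H0 at depth 18
  add 0.0.0.0/0 -> H2 at depth 0
  add 24.98.0.0/16 -> H0 at depth 16
  add 106.100.0.0/16 -> H2 at depth 16
  ? 24.98.6.216  path d0:H2→d1:-→d2:-→d3:-→d4:-→d5:-→d6:-→d7:-→d8:-→d9:-→d10:-→d11:-→d12:-→d13:-→d14:-→d15:-→d16:H0  best=H0
  add 0.0.0.0/1 -> H0 at depth 1
  add 0.0.0.0/2 -> H3 at depth 2
  add 108.155.173.0/24 -> H0 at depth 24
  add 24.98.0.0/16 -> H3 at depth 16
  ? 24.98.33.39  path d0:H2→d1:H0→d2:H3→d3:-→d4:-→d5:-→d6:-→d7:-→d8:-→d9:-→d10:-→d11:-→d12:-→d13:-→d14:-→d15:-→d16:H3  best=H3

== LOOKUPS ==
["H0","H3"]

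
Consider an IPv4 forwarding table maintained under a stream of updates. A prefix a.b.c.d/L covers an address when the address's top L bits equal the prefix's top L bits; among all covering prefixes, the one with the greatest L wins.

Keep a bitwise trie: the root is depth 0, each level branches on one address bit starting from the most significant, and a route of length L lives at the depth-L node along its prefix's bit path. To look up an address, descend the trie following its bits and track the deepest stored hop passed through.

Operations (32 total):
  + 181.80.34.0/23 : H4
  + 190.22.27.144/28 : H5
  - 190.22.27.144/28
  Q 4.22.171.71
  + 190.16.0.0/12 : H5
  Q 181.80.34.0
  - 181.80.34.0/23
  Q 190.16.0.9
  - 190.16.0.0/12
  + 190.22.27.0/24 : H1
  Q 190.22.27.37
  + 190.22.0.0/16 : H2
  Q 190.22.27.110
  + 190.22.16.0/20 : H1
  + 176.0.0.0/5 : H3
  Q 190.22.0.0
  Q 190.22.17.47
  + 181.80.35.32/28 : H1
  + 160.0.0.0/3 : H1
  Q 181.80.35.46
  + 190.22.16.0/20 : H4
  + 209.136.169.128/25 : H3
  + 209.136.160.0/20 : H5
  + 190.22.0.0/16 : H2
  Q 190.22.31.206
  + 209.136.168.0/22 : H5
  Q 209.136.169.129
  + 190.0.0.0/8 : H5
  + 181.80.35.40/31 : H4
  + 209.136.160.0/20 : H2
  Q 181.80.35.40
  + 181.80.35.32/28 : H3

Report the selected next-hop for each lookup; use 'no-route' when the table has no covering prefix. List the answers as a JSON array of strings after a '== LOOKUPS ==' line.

Apply in order:
  add 181.80.34.0/23 -> H4 at depth 23
  add 190.22.27.144/28 -> H5 at depth 28
  del 190.22.27.144/28 (clear depth 28)
  Q 4.22.171.71: descend ε ; hops seen [∅] ; pick no-route
  add 190.16.0.0/12 -> H5 at depth 12
  Q 181.80.34.0: descend 10110101010100000010001 ; hops seen [H4] ; pick H4
  del 181.80.34.0/23 (clear depth 23)
  Q 190.16.0.9: descend 1011111000010 ; hops seen [H5] ; pick H5
  del 190.16.0.0/12 (clear depth 12)
  add 190.22.27.0/24 -> H1 at depth 24
  Q 190.22.27.37: descend 101111100001011000011011 ; hops seen [H1] ; pick H1
  add 190.22.0.0/16 -> H2 at depth 16
  Q 190.22.27.110: descend 101111100001011000011011 ; hops seen [H2,H1] ; pick H1
  add 190.22.16.0/20 -> H1 at depth 20
  add 176.0.0.0/5 -> H3 at depth 5
  Q 190.22.0.0: descend 1011111000010110000 ; hops seen [H2] ; pick H2
  Q 190.22.17.47: descend 10111110000101100001 ; hops seen [H2,H1] ; pick H1
  add 181.80.35.32/28 -> H1 at depth 28
  add 160.0.0.0/3 -> H1 at depth 3
  Q 181.80.35.46: descend 1011010101010000001000110010 ; hops seen [H1,H3,H1] ; pick H1
  add 190.22.16.0/20 -> H4 at depth 20
  add 209.136.169.128/25 -> H3 at depth 25
  add 209.136.160.0/20 -> H5 at depth 20
  add 190.22.0.0/16 -> H2 at depth 16
  Q 190.22.31.206: descend 101111100001011000011 ; hops seen [H1,H2,H4] ; pick H4
  add 209.136.168.0/22 -> H5 at depth 22
  Q 209.136.169.129: descend 1101000110001000101010011 ; hops seen [H5,H5,H3] ; pick H3
  add 190.0.0.0/8 -> H5 at depth 8
  add 181.80.35.40/31 -> H4 at depth 31
  add 209.136.160.0/20 -> H2 at depth 20
  Q 181.80.35.40: descend 1011010101010000001000110010100 ; hops seen [H1,H3,H1,H4] ; pick H4
  add 181.80.35.32/28 -> H3 at depth 28

== LOOKUPS ==
["no-route","H4","H5","H1","H1","H2","H1","H1","H4","H3","H4"]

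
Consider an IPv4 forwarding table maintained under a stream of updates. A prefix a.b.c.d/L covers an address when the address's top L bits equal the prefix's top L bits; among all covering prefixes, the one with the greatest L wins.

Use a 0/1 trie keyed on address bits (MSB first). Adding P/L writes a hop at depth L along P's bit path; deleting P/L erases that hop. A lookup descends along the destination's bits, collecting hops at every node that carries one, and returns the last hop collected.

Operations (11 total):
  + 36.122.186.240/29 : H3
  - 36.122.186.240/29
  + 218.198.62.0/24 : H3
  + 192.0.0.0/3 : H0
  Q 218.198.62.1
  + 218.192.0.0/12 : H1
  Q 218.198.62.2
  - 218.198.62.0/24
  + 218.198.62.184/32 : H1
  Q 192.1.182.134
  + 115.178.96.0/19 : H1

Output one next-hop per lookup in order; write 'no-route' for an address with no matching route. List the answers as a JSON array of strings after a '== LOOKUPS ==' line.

Process each operation:
  add 36.122.186.240/29 -> H3 at depth 29
  del 36.122.186.240/29 (clear depth 29)
  add 218.198.62.0/24 -> H3 at depth 24
  add 192.0.0.0/3 -> H0 at depth 3
  lookup 218.198.62.1: bits 110110101100011000111110 walk d0:-→d1:-→d2:-→d3:H0→d4:-→d5:-→d6:-→d7:-→d8:-→d9:-→d10:-→d11:-→d12:-→d13:-→d14:-→d15:-→d16:-→d17:-→d18:-→d19:-→d20:-→d21:-→d22:-→d23:-→d24:H3 -> H3
  add 218.192.0.0/12 -> H1 at depth 12
  lookup 218.198.62.2: bits 110110101100011000111110 walk d0:-→d1:-→d2:-→d3:H0→d4:-→d5:-→d6:-→d7:-→d8:-→d9:-→d10:-→d11:-→d12:H1→d13:-→d14:-→d15:-→d16:-→d17:-→d18:-→d19:-→d20:-→d21:-→d22:-→d23:-→d24:H3 -> H3
  del 218.198.62.0/24 (clear depth 24)
  add 218.198.62.184/32 -> H1 at depth 32
  lookup 192.1.182.134: bits 110 walk d0:-→d1:-→d2:-→d3:H0 -> H0
  add 115.178.96.0/19 -> H1 at depth 19

== LOOKUPS ==
["H3","H3","H0"]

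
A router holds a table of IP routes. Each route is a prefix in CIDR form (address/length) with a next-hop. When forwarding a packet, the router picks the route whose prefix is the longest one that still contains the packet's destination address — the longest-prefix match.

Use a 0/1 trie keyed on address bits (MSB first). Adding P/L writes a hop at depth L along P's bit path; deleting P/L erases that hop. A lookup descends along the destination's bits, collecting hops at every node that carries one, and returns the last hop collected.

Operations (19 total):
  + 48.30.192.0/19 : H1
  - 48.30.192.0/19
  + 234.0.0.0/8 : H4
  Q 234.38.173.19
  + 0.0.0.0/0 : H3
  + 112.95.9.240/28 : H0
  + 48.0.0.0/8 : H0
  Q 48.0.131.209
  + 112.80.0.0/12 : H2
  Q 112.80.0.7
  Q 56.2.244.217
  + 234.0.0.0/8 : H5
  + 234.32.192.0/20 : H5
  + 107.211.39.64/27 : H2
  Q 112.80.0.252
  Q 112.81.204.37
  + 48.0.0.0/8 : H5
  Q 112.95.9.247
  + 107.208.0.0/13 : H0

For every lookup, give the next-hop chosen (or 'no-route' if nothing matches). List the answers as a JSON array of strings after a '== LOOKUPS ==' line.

Trace:
  add 48.30.192.0/19 -> H1 at depth 19
  - 48.30.192.0/19 clear@19
  add 234.0.0.0/8 -> H4 at depth 8
  ? 234.38.173.19  path d0:-→d1:-→d2:-→d3:-→d4:-→d5:-→d6:-→d7:-→d8:H4  best=H4
  add 0.0.0.0/0 -> H3 at depth 0
  add 112.95.9.240/28 -> H0 at depth 28
  add 48.0.0.0/8 -> H0 at depth 8
  ? 48.0.131.209  path d0:H3→d1:-→d2:-→d3:-→d4:-→d5:-→d6:-→d7:-→d8:H0→d9:-→d10:-→d11:-  best=H0
  add 112.80.0.0/12 -> H2 at depth 12
  ? 112.80.0.7  path d0:H3→d1:-→d2:-→d3:-→d4:-→d5:-→d6:-→d7:-→d8:-→d9:-→d10:-→d11:-→d12:H2  best=H2
  ? 56.2.244.217  path d0:H3→d1:-→d2:-→d3:-→d4:-  best=H3
  add 234.0.0.0/8 -> H5 at depth 8
  add 234.32.192.0/20 -> H5 at depth 20
  add 107.211.39.64/27 -> H2 at depth 27
  ? 112.80.0.252  path d0:H3→d1:-→d2:-→d3:-→d4:-→d5:-→d6:-→d7:-→d8:-→d9:-→d10:-→d11:-→d12:H2  best=H2
  ? 112.81.204.37  path d0:H3→d1:-→d2:-→d3:-→d4:-→d5:-→d6:-→d7:-→d8:-→d9:-→d10:-→d11:-→d12:H2  best=H2
  add 48.0.0.0/8 -> H5 at depth 8
  ? 112.95.9.247  path d0:H3→d1:-→d2:-→d3:-→d4:-→d5:-→d6:-→d7:-→d8:-→d9:-→d10:-→d11:-→d12:H2→d13:-→d14:-→d15:-→d16:-→d17:-→d18:-→d19:-→d20:-→d21:-→d22:-→d23:-→d24:-→d25:-→d26:-→d27:-→d28:H0  best=H0
  add 107.208.0.0/13 -> H0 at depth 13

== LOOKUPS ==
["H4","H0","H2","H3","H2","H2","H0"]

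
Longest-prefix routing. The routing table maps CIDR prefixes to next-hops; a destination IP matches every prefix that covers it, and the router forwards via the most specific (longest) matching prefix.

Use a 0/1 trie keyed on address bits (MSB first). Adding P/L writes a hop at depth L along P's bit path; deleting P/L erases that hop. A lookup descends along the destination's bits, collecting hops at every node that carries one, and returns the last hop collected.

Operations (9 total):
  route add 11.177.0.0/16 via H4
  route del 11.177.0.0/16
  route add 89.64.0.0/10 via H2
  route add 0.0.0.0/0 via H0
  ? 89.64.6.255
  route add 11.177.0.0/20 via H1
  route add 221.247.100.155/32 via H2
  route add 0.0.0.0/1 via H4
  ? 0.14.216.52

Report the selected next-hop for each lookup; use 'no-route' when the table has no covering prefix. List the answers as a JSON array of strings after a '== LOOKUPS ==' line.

Process each operation:
  + 11.177.0.0/16 (H4) depth=16
  del 11.177.0.0/16 (clear depth 16)
  + 89.64.0.0/10 (H2) depth=10
  + 0.0.0.0/0 (H0) depth=0
  Q 89.64.6.255: descend 0101100101 ; hops seen [H0,H2] ; pick H2
  + 11.177.0.0/20 (H1) depth=20
  + 221.247.100.155/32 (H2) depth=32
  + 0.0.0.0/1 (H4) depth=1
  Q 0.14.216.52: descend 0000 ; hops seen [H0,H4] ; pick H4

== LOOKUPS ==
["H2","H4"]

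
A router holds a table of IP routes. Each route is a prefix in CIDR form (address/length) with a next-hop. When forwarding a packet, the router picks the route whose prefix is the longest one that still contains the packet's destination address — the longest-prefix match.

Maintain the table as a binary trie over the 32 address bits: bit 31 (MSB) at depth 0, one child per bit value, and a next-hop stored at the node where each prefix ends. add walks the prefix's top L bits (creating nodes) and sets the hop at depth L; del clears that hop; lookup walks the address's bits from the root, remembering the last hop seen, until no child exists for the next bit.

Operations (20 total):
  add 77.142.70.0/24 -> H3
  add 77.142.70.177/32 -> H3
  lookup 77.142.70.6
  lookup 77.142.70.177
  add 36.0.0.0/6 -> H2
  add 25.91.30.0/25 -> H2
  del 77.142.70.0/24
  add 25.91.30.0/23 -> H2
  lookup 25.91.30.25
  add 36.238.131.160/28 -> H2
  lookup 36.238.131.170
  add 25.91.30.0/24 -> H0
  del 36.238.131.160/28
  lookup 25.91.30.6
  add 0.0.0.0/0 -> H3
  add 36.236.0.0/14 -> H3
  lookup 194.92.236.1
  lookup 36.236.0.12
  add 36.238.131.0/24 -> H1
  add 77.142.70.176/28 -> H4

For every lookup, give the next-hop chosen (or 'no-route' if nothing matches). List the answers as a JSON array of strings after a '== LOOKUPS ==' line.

Process each operation:
  add 77.142.70.0/24 -> H3 at depth 24
  add 77.142.70.177/32 -> H3 at depth 32
  lookup 77.142.70.6: bits 010011011000111001000110 walk d0:-→d1:-→d2:-→d3:-→d4:-→d5:-→d6:-→d7:-→d8:-→d9:-→d10:-→d11:-→d12:-→d13:-→d14:-→d15:-→d16:-→d17:-→d18:-→d19:-→d20:-→d21:-→d22:-→d23:-→d24:H3 -> H3
  lookup 77.142.70.177: bits 01001101100011100100011010110001 walk d0:-→d1:-→d2:-→d3:-→d4:-→d5:-→d6:-→d7:-→d8:-→d9:-→d10:-→d11:-→d12:-→d13:-→d14:-→d15:-→d16:-→d17:-→d18:-→d19:-→d20:-→d21:-→d22:-→d23:-→d24:H3→d25:-→d26:-→d27:-→d28:-→d29:-→d30:-→d31:-→d32:H3 -> H3
  add 36.0.0.0/6 -> H2 at depth 6
  add 25.91.30.0/25 -> H2 at depth 25
  - 77.142.70.0/24 clear@24
  add 25.91.30.0/23 -> H2 at depth 23
  lookup 25.91.30.25: bits 0001100101011011000111100 walk d0:-→d1:-→d2:-→d3:-→d4:-→d5:-→d6:-→d7:-→d8:-→d9:-→d10:-→d11:-→d12:-→d13:-→d14:-→d15:-→d16:-→d17:-→d18:-→d19:-→d20:-→d21:-→d22:-→d23:H2→d24:-→d25:H2 -> H2
  add 36.238.131.160/28 -> H2 at depth 28
  lookup 36.238.131.170: bits 0010010011101110100000111010 walk d0:-→d1:-→d2:-→d3:-→d4:-→d5:-→d6:H2→d7:-→d8:-→d9:-→d10:-→d11:-→d12:-→d13:-→d14:-→d15:-→d16:-→d17:-→d18:-→d19:-→d20:-→d21:-→d22:-→d23:-→d24:-→d25:-→d26:-→d27:-→d28:H2 -> H2
  add 25.91.30.0/24 -> H0 at depth 24
  - 36.238.131.160/28 clear@28
  lookup 25.91.30.6: bits 0001100101011011000111100 walk d0:-→d1:-→d2:-→d3:-→d4:-→d5:-→d6:-→d7:-→d8:-→d9:-→d10:-→d11:-→d12:-→d13:-→d14:-→d15:-→d16:-→d17:-→d18:-→d19:-→d20:-→d21:-→d22:-→d23:H2→d24:H0→d25:H2 -> H2
  add 0.0.0.0/0 -> H3 at depth 0
  add 36.236.0.0/14 -> H3 at depth 14
  lookup 194.92.236.1: bits ε walk d0:H3 -> H3
  lookup 36.236.0.12: bits 00100100111011 walk d0:H3→d1:-→d2:-→d3:-→d4:-→d5:-→d6:H2→d7:-→d8:-→d9:-→d10:-→d11:-→d12:-→d13:-→d14:H3 -> H3
  add 36.238.131.0/24 -> H1 at depth 24
  add 77.142.70.176/28 -> H4 at depth 28

== LOOKUPS ==
["H3","H3","H2","H2","H2","H3","H3"]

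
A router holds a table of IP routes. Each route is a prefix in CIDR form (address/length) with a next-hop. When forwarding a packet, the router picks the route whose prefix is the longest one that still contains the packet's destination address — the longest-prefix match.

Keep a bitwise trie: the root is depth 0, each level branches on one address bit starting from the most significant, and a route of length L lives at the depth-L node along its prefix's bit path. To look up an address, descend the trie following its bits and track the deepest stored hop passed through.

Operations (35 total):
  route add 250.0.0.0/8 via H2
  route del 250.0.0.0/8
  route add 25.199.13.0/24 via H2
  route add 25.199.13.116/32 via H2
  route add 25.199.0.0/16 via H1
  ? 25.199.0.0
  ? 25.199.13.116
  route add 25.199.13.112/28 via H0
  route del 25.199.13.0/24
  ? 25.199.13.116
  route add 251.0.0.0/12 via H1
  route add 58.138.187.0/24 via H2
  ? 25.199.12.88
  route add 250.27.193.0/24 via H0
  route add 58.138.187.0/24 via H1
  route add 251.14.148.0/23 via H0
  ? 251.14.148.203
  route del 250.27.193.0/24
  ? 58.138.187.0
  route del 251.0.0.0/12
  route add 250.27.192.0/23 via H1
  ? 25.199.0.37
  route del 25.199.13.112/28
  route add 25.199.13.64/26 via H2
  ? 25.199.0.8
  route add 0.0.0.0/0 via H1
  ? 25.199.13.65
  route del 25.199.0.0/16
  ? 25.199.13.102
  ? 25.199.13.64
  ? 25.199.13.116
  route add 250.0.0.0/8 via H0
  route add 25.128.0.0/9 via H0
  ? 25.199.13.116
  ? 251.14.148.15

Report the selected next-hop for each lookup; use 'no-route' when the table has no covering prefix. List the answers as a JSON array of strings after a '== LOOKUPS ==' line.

Process each operation:
  add 250.0.0.0/8 -> H2 at depth 8
  del 250.0.0.0/8 (clear depth 8)
  add 25.199.13.0/24 -> H2 at depth 24
  add 25.199.13.116/32 -> H2 at depth 32
  add 25.199.0.0/16 -> H1 at depth 16
  Q 25.199.0.0: descend 00011001110001110000 ; hops seen [H1] ; pick H1
  Q 25.199.13.116: descend 00011001110001110000110101110100 ; hops seen [H1,H2,H2] ; pick H2
  add 25.199.13.112/28 -> H0 at depth 28
  del 25.199.13.0/24 (clear depth 24)
  Q 25.199.13.116: descend 00011001110001110000110101110100 ; hops seen [H1,H0,H2] ; pick H2
  add 251.0.0.0/12 -> H1 at depth 12
  add 58.138.187.0/24 -> H2 at depth 24
  Q 25.199.12.88: descend 00011001110001110000110 ; hops seen [H1] ; pick H1
  add 250.27.193.0/24 -> H0 at depth 24
  add 58.138.187.0/24 -> H1 at depth 24
  add 251.14.148.0/23 -> H0 at depth 23
  Q 251.14.148.203: descend 11111011000011101001010 ; hops seen [H1,H0] ; pick H0
  del 250.27.193.0/24 (clear depth 24)
  Q 58.138.187.0: descend 001110101000101010111011 ; hops seen [H1] ; pick H1
  del 251.0.0.0/12 (clear depth 12)
  add 250.27.192.0/23 -> H1 at depth 23
  Q 25.199.0.37: descend 00011001110001110000 ; hops seen [H1] ; pick H1
  del 25.199.13.112/28 (clear depth 28)
  add 25.199.13.64/26 -> H2 at depth 26
  Q 25.199.0.8: descend 00011001110001110000 ; hops seen [H1] ; pick H1
  add 0.0.0.0/0 -> H1 at depth 0
  Q 25.199.13.65: descend 00011001110001110000110101 ; hops seen [H1,H1,H2] ; pick H2
  del 25.199.0.0/16 (clear depth 16)
  Q 25.199.13.102: descend 000110011100011100001101011 ; hops seen [H1,H2] ; pick H2
  Q 25.199.13.64: descend 00011001110001110000110101 ; hops seen [H1,H2] ; pick H2
  Q 25.199.13.116: descend 00011001110001110000110101110100 ; hops seen [H1,H2,H2] ; pick H2
  add 250.0.0.0/8 -> H0 at depth 8
  add 25.128.0.0/9 -> H0 at depth 9
  Q 25.199.13.116: descend 00011001110001110000110101110100 ; hops seen [H1,H0,H2,H2] ; pick H2
  Q 251.14.148.15: descend 11111011000011101001010 ; hops seen [H1,H0] ; pick H0

== LOOKUPS ==
["H1","H2","H2","H1","H0","H1","H1","H1","H2","H2","H2","H2","H2","H0"]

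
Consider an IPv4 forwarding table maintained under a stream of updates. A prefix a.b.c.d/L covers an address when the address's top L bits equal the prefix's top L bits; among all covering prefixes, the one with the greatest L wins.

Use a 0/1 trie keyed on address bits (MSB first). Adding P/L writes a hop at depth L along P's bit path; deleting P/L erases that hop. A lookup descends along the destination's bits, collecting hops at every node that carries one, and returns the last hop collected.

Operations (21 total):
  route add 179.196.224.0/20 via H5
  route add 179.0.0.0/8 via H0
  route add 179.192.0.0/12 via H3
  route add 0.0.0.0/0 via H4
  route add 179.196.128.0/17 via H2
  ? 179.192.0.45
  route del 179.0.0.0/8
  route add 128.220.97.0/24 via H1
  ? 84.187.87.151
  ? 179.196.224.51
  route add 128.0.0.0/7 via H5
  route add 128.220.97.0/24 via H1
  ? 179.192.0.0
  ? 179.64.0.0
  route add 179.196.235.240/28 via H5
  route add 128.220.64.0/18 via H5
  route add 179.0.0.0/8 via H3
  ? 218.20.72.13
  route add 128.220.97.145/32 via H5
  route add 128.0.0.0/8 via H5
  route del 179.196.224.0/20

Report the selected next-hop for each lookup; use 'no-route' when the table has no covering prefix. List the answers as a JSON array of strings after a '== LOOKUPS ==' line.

Process each operation:
  add 179.196.224.0/20 -> H5 at depth 20
  add 179.0.0.0/8 -> H0 at depth 8
  add 179.192.0.0/12 -> H3 at depth 12
  add 0.0.0.0/0 -> H4 at depth 0
  add 179.196.128.0/17 -> H2 at depth 17
  ? 179.192.0.45  path d0:H4→d1:-→d2:-→d3:-→d4:-→d5:-→d6:-→d7:-→d8:H0→d9:-→d10:-→d11:-→d12:H3→d13:-  best=H3
  - 179.0.0.0/8 clear@8
  add 128.220.97.0/24 -> H1 at depth 24
  ? 84.187.87.151  path d0:H4  best=H4
  ? 179.196.224.51  path d0:H4→d1:-→d2:-→d3:-→d4:-→d5:-→d6:-→d7:-→d8:-→d9:-→d10:-→d11:-→d12:H3→d13:-→d14:-→d15:-→d16:-→d17:H2→d18:-→d19:-→d20:H5  best=H5
  add 128.0.0.0/7 -> H5 at depth 7
  add 128.220.97.0/24 -> H1 at depth 24
  ? 179.192.0.0  path d0:H4→d1:-→d2:-→d3:-→d4:-→d5:-→d6:-→d7:-→d8:-→d9:-→d10:-→d11:-→d12:H3→d13:-  best=H3
  ? 179.64.0.0  path d0:H4→d1:-→d2:-→d3:-→d4:-→d5:-→d6:-→d7:-→d8:-  best=H4
  add 179.196.235.240/28 -> H5 at depth 28
  add 128.220.64.0/18 -> H5 at depth 18
  add 179.0.0.0/8 -> H3 at depth 8
  ? 218.20.72.13  path d0:H4→d1:-  best=H4
  add 128.220.97.145/32 -> H5 at depth 32
  add 128.0.0.0/8 -> H5 at depth 8
  - 179.196.224.0/20 clear@20

== LOOKUPS ==
["H3","H4","H5","H3","H4","H4"]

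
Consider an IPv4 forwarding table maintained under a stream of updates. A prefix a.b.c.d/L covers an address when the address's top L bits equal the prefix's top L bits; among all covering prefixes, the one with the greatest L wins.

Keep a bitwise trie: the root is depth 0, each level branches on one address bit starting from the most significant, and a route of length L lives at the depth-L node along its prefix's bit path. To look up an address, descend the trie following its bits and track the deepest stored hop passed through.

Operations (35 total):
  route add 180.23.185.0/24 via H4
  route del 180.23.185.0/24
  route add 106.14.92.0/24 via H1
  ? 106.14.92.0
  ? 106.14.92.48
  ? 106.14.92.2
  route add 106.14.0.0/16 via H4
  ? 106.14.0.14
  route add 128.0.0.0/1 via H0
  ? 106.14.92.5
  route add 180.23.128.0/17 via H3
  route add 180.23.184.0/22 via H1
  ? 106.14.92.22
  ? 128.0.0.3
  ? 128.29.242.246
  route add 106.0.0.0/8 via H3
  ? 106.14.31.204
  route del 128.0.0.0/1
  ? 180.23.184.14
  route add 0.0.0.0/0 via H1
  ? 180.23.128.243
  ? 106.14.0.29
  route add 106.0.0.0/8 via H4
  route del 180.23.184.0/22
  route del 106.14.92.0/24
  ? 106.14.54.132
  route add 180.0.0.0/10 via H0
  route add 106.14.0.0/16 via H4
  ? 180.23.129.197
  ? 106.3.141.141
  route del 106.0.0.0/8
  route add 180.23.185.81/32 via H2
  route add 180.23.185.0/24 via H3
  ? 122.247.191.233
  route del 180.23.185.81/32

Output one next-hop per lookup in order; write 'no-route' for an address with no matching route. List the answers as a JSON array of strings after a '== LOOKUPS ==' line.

Trace:
  + 180.23.185.0/24 (H4) depth=24
  del 180.23.185.0/24 (clear depth 24)
  + 106.14.92.0/24 (H1) depth=24
  ? 106.14.92.0  path d0:-→d1:-→d2:-→d3:-→d4:-→d5:-→d6:-→d7:-→d8:-→d9:-→d10:-→d11:-→d12:-→d13:-→d14:-→d15:-→d16:-→d17:-→d18:-→d19:-→d20:-→d21:-→d22:-→d23:-→d24:H1  best=H1
  ? 106.14.92.48  path d0:-→d1:-→d2:-→d3:-→d4:-→d5:-→d6:-→d7:-→d8:-→d9:-→d10:-→d11:-→d12:-→d13:-→d14:-→d15:-→d16:-→d17:-→d18:-→d19:-→d20:-→d21:-→d22:-→d23:-→d24:H1  best=H1
  ? 106.14.92.2  path d0:-→d1:-→d2:-→d3:-→d4:-→d5:-→d6:-→d7:-→d8:-→d9:-→d10:-→d11:-→d12:-→d13:-→d14:-→d15:-→d16:-→d17:-→d18:-→d19:-→d20:-→d21:-→d22:-→d23:-→d24:H1  best=H1
  + 106.14.0.0/16 (H4) depth=16
  ? 106.14.0.14  path d0:-→d1:-→d2:-→d3:-→d4:-→d5:-→d6:-→d7:-→d8:-→d9:-→d10:-→d11:-→d12:-→d13:-→d14:-→d15:-→d16:H4→d17:-  best=H4
  + 128.0.0.0/1 (H0) depth=1
  ? 106.14.92.5  path d0:-→d1:-→d2:-→d3:-→d4:-→d5:-→d6:-→d7:-→d8:-→d9:-→d10:-→d11:-→d12:-→d13:-→d14:-→d15:-→d16:H4→d17:-→d18:-→d19:-→d20:-→d21:-→d22:-→d23:-→d24:H1  best=H1
  + 180.23.128.0/17 (H3) depth=17
  + 180.23.184.0/22 (H1) depth=22
  ? 106.14.92.22  path d0:-→d1:-→d2:-→d3:-→d4:-→d5:-→d6:-→d7:-→d8:-→d9:-→d10:-→d11:-→d12:-→d13:-→d14:-→d15:-→d16:H4→d17:-→d18:-→d19:-→d20:-→d21:-→d22:-→d23:-→d24:H1  best=H1
  ? 128.0.0.3  path d0:-→d1:H0→d2:-  best=H0
  ? 128.29.242.246  path d0:-→d1:H0→d2:-  best=H0
  + 106.0.0.0/8 (H3) depth=8
  ? 106.14.31.204  path d0:-→d1:-→d2:-→d3:-→d4:-→d5:-→d6:-→d7:-→d8:H3→d9:-→d10:-→d11:-→d12:-→d13:-→d14:-→d15:-→d16:H4→d17:-  best=H4
  del 128.0.0.0/1 (clear depth 1)
  ? 180.23.184.14  path d0:-→d1:-→d2:-→d3:-→d4:-→d5:-→d6:-→d7:-→d8:-→d9:-→d10:-→d11:-→d12:-→d13:-→d14:-→d15:-→d16:-→d17:H3→d18:-→d19:-→d20:-→d21:-→d22:H1→d23:-  best=H1
  + 0.0.0.0/0 (H1) depth=0
  ? 180.23.128.243  path d0:H1→d1:-→d2:-→d3:-→d4:-→d5:-→d6:-→d7:-→d8:-→d9:-→d10:-→d11:-→d12:-→d13:-→d14:-→d15:-→d16:-→d17:H3→d18:-  best=H3
  ? 106.14.0.29  path d0:H1→d1:-→d2:-→d3:-→d4:-→d5:-→d6:-→d7:-→d8:H3→d9:-→d10:-→d11:-→d12:-→d13:-→d14:-→d15:-→d16:H4→d17:-  best=H4
  + 106.0.0.0/8 (H4) depth=8
  del 180.23.184.0/22 (clear depth 22)
  del 106.14.92.0/24 (clear depth 24)
  ? 106.14.54.132  path d0:H1→d1:-→d2:-→d3:-→d4:-→d5:-→d6:-→d7:-→d8:H4→d9:-→d10:-→d11:-→d12:-→d13:-→d14:-→d15:-→d16:H4→d17:-  best=H4
  + 180.0.0.0/10 (H0) depth=10
  + 106.14.0.0/16 (H4) depth=16
  ? 180.23.129.197  path d0:H1→d1:-→d2:-→d3:-→d4:-→d5:-→d6:-→d7:-→d8:-→d9:-→d10:H0→d11:-→d12:-→d13:-→d14:-→d15:-→d16:-→d17:H3→d18:-  best=H3
  ? 106.3.141.141  path d0:H1→d1:-→d2:-→d3:-→d4:-→d5:-→d6:-→d7:-→d8:H4→d9:-→d10:-→d11:-→d12:-  best=H4
  del 106.0.0.0/8 (clear depth 8)
  + 180.23.185.81/32 (H2) depth=32
  + 180.23.185.0/24 (H3) depth=24
  ? 122.247.191.233  path d0:H1→d1:-→d2:-→d3:-  best=H1
  del 180.23.185.81/32 (clear depth 32)

== LOOKUPS ==
["H1","H1","H1","H4","H1","H1","H0","H0","H4","H1","H3","H4","H4","H3","H4","H1"]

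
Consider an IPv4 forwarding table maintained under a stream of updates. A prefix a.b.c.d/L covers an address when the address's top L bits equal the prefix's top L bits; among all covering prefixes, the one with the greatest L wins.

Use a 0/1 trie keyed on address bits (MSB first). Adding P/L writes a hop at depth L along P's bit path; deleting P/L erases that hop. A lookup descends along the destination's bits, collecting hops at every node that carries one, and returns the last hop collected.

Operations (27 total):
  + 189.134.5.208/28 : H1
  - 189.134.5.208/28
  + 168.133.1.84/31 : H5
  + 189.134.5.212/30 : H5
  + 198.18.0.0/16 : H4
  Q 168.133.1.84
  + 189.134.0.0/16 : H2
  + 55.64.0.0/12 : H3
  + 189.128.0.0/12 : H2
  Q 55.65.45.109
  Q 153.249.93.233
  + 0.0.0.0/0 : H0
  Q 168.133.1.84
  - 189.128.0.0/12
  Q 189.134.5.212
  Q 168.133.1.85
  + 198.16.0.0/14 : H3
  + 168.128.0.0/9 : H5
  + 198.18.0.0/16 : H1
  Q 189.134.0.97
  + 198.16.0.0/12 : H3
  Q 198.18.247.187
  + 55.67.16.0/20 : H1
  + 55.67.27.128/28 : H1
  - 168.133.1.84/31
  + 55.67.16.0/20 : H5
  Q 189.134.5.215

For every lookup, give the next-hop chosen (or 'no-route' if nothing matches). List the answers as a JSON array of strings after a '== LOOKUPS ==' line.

Trace:
  + 189.134.5.208/28 (H1) depth=28
  - 189.134.5.208/28 clear@28
  + 168.133.1.84/31 (H5) depth=31
  + 189.134.5.212/30 (H5) depth=30
  + 198.18.0.0/16 (H4) depth=16
  ? 168.133.1.84  path d0:-→d1:-→d2:-→d3:-→d4:-→d5:-→d6:-→d7:-→d8:-→d9:-→d10:-→d11:-→d12:-→d13:-→d14:-→d15:-→d16:-→d17:-→d18:-→d19:-→d20:-→d21:-→d22:-→d23:-→d24:-→d25:-→d26:-→d27:-→d28:-→d29:-→d30:-→d31:H5  best=H5
  + 189.134.0.0/16 (H2) depth=16
  + 55.64.0.0/12 (H3) depth=12
  + 189.128.0.0/12 (H2) depth=12
  ? 55.65.45.109  path d0:-→d1:-→d2:-→d3:-→d4:-→d5:-→d6:-→d7:-→d8:-→d9:-→d10:-→d11:-→d12:H3  best=H3
  ? 153.249.93.233  path d0:-→d1:-→d2:-  best=no-route
  + 0.0.0.0/0 (H0) depth=0
  ? 168.133.1.84  path d0:H0→d1:-→d2:-→d3:-→d4:-→d5:-→d6:-→d7:-→d8:-→d9:-→d10:-→d11:-→d12:-→d13:-→d14:-→d15:-→d16:-→d17:-→d18:-→d19:-→d20:-→d21:-→d22:-→d23:-→d24:-→d25:-→d26:-→d27:-→d28:-→d29:-→d30:-→d31:H5  best=H5
  - 189.128.0.0/12 clear@12
  ? 189.134.5.212  path d0:H0→d1:-→d2:-→d3:-→d4:-→d5:-→d6:-→d7:-→d8:-→d9:-→d10:-→d11:-→d12:-→d13:-→d14:-→d15:-→d16:H2→d17:-→d18:-→d19:-→d20:-→d21:-→d22:-→d23:-→d24:-→d25:-→d26:-→d27:-→d28:-→d29:-→d30:H5  best=H5
  ? 168.133.1.85  path d0:H0→d1:-→d2:-→d3:-→d4:-→d5:-→d6:-→d7:-→d8:-→d9:-→d10:-→d11:-→d12:-→d13:-→d14:-→d15:-→d16:-→d17:-→d18:-→d19:-→d20:-→d21:-→d22:-→d23:-→d24:-→d25:-→d26:-→d27:-→d28:-→d29:-→d30:-→d31:H5  best=H5
  + 198.16.0.0/14 (H3) depth=14
  + 168.128.0.0/9 (H5) depth=9
  + 198.18.0.0/16 (H1) depth=16
  ? 189.134.0.97  path d0:H0→d1:-→d2:-→d3:-→d4:-→d5:-→d6:-→d7:-→d8:-→d9:-→d10:-→d11:-→d12:-→d13:-→d14:-→d15:-→d16:H2→d17:-→d18:-→d19:-→d20:-→d21:-  best=H2
  + 198.16.0.0/12 (H3) depth=12
  ? 198.18.247.187  path d0:H0→d1:-→d2:-→d3:-→d4:-→d5:-→d6:-→d7:-→d8:-→d9:-→d10:-→d11:-→d12:H3→d13:-→d14:H3→d15:-→d16:H1  best=H1
  + 55.67.16.0/20 (H1) depth=20
  + 55.67.27.128/28 (H1) depth=28
  - 168.133.1.84/31 clear@31
  + 55.67.16.0/20 (H5) depth=20
  ? 189.134.5.215  path d0:H0→d1:-→d2:-→d3:-→d4:-→d5:-→d6:-→d7:-→d8:-→d9:-→d10:-→d11:-→d12:-→d13:-→d14:-→d15:-→d16:H2→d17:-→d18:-→d19:-→d20:-→d21:-→d22:-→d23:-→d24:-→d25:-→d26:-→d27:-→d28:-→d29:-→d30:H5  best=H5

== LOOKUPS ==
["H5","H3","no-route","H5","H5","H5","H2","H1","H5"]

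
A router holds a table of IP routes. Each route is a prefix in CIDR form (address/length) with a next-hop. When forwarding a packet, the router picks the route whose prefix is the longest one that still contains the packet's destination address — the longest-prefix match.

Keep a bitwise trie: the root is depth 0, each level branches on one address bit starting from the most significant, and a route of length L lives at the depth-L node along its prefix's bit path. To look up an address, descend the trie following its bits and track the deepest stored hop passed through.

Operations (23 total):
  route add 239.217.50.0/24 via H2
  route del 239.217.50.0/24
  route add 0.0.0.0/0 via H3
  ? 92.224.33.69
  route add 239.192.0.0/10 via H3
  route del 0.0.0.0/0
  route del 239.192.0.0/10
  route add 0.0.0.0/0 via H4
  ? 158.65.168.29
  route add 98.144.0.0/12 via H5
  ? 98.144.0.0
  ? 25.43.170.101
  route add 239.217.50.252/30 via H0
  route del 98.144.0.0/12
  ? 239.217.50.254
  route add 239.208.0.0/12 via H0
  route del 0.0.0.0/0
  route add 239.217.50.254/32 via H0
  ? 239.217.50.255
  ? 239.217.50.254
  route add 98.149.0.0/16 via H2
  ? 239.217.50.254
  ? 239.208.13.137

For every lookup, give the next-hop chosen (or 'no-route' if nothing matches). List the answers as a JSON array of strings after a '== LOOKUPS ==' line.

Trace:
  + 239.217.50.0/24 (H2) depth=24
  del 239.217.50.0/24 (clear depth 24)
  + 0.0.0.0/0 (H3) depth=0
  lookup 92.224.33.69: bits ε walk d0:H3 -> H3
  + 239.192.0.0/10 (H3) depth=10
  del 0.0.0.0/0 (clear depth 0)
  del 239.192.0.0/10 (clear depth 10)
  + 0.0.0.0/0 (H4) depth=0
  lookup 158.65.168.29: bits 1 walk d0:H4→d1:- -> H4
  + 98.144.0.0/12 (H5) depth=12
  lookup 98.144.0.0: bits 011000101001 walk d0:H4→d1:-→d2:-→d3:-→d4:-→d5:-→d6:-→d7:-→d8:-→d9:-→d10:-→d11:-→d12:H5 -> H5
  lookup 25.43.170.101: bits 0 walk d0:H4→d1:- -> H4
  + 239.217.50.252/30 (H0) depth=30
  del 98.144.0.0/12 (clear depth 12)
  lookup 239.217.50.254: bits 111011111101100100110010111111 walk d0:H4→d1:-→d2:-→d3:-→d4:-→d5:-→d6:-→d7:-→d8:-→d9:-→d10:-→d11:-→d12:-→d13:-→d14:-→d15:-→d16:-→d17:-→d18:-→d19:-→d20:-→d21:-→d22:-→d23:-→d24:-→d25:-→d26:-→d27:-→d28:-→d29:-→d30:H0 -> H0
  + 239.208.0.0/12 (H0) depth=12
  del 0.0.0.0/0 (clear depth 0)
  + 239.217.50.254/32 (H0) depth=32
  lookup 239.217.50.255: bits 1110111111011001001100101111111 walk d0:-→d1:-→d2:-→d3:-→d4:-→d5:-→d6:-→d7:-→d8:-→d9:-→d10:-→d11:-→d12:H0→d13:-→d14:-→d15:-→d16:-→d17:-→d18:-→d19:-→d20:-→d21:-→d22:-→d23:-→d24:-→d25:-→d26:-→d27:-→d28:-→d29:-→d30:H0→d31:- -> H0
  lookup 239.217.50.254: bits 11101111110110010011001011111110 walk d0:-→d1:-→d2:-→d3:-→d4:-→d5:-→d6:-→d7:-→d8:-→d9:-→d10:-→d11:-→d12:H0→d13:-→d14:-→d15:-→d16:-→d17:-→d18:-→d19:-→d20:-→d21:-→d22:-→d23:-→d24:-→d25:-→d26:-→d27:-→d28:-→d29:-→d30:H0→d31:-→d32:H0 -> H0
  + 98.149.0.0/16 (H2) depth=16
  lookup 239.217.50.254: bits 11101111110110010011001011111110 walk d0:-→d1:-→d2:-→d3:-→d4:-→d5:-→d6:-→d7:-→d8:-→d9:-→d10:-→d11:-→d12:H0→d13:-→d14:-→d15:-→d16:-→d17:-→d18:-→d19:-→d20:-→d21:-→d22:-→d23:-→d24:-→d25:-→d26:-→d27:-→d28:-→d29:-→d30:H0→d31:-→d32:H0 -> H0
  lookup 239.208.13.137: bits 111011111101 walk d0:-→d1:-→d2:-→d3:-→d4:-→d5:-→d6:-→d7:-→d8:-→d9:-→d10:-→d11:-→d12:H0 -> H0

== LOOKUPS ==
["H3","H4","H5","H4","H0","H0","H0","H0","H0"]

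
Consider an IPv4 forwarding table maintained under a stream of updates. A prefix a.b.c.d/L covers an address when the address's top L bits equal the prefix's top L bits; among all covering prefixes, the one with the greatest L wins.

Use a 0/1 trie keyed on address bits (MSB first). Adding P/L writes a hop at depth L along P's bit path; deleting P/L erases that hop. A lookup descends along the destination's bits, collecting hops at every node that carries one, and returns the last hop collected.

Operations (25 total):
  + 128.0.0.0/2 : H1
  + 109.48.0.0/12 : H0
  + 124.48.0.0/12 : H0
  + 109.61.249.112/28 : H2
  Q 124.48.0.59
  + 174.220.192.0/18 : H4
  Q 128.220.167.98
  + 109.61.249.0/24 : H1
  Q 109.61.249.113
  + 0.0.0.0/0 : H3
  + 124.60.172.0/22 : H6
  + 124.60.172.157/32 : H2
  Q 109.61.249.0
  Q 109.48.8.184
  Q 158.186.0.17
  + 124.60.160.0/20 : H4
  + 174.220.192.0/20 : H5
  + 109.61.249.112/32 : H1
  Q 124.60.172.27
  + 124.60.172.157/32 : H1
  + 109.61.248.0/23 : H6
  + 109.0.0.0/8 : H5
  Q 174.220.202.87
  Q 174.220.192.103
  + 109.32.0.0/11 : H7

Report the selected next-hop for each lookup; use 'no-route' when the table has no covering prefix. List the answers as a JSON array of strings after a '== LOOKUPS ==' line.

Process each operation:
  + 128.0.0.0/2 (H1) depth=2
  + 109.48.0.0/12 (H0) depth=12
  + 124.48.0.0/12 (H0) depth=12
  + 109.61.249.112/28 (H2) depth=28
  ? 124.48.0.59  path d0:-→d1:-→d2:-→d3:-→d4:-→d5:-→d6:-→d7:-→d8:-→d9:-→d10:-→d11:-→d12:H0  best=H0
  + 174.220.192.0/18 (H4) depth=18
  ? 128.220.167.98  path d0:-→d1:-→d2:H1  best=H1
  + 109.61.249.0/24 (H1) depth=24
  ? 109.61.249.113  path d0:-→d1:-→d2:-→d3:-→d4:-→d5:-→d6:-→d7:-→d8:-→d9:-→d10:-→d11:-→d12:H0→d13:-→d14:-→d15:-→d16:-→d17:-→d18:-→d19:-→d20:-→d21:-→d22:-→d23:-→d24:H1→d25:-→d26:-→d27:-→d28:H2  best=H2
  + 0.0.0.0/0 (H3) depth=0
  + 124.60.172.0/22 (H6) depth=22
  + 124.60.172.157/32 (H2) depth=32
  ? 109.61.249.0  path d0:H3→d1:-→d2:-→d3:-→d4:-→d5:-→d6:-→d7:-→d8:-→d9:-→d10:-→d11:-→d12:H0→d13:-→d14:-→d15:-→d16:-→d17:-→d18:-→d19:-→d20:-→d21:-→d22:-→d23:-→d24:H1→d25:-  best=H1
  ? 109.48.8.184  path d0:H3→d1:-→d2:-→d3:-→d4:-→d5:-→d6:-→d7:-→d8:-→d9:-→d10:-→d11:-→d12:H0  best=H0
  ? 158.186.0.17  path d0:H3→d1:-→d2:H1  best=H1
  + 124.60.160.0/20 (H4) depth=20
  + 174.220.192.0/20 (H5) depth=20
  + 109.61.249.112/32 (H1) depth=32
  ? 124.60.172.27  path d0:H3→d1:-→d2:-→d3:-→d4:-→d5:-→d6:-→d7:-→d8:-→d9:-→d10:-→d11:-→d12:H0→d13:-→d14:-→d15:-→d16:-→d17:-→d18:-→d19:-→d20:H4→d21:-→d22:H6→d23:-→d24:-  best=H6
  + 124.60.172.157/32 (H1) depth=32
  + 109.61.248.0/23 (H6) depth=23
  + 109.0.0.0/8 (H5) depth=8
  ? 174.220.202.87  path d0:H3→d1:-→d2:H1→d3:-→d4:-→d5:-→d6:-→d7:-→d8:-→d9:-→d10:-→d11:-→d12:-→d13:-→d14:-→d15:-→d16:-→d17:-→d18:H4→d19:-→d20:H5  best=H5
  ? 174.220.192.103  path d0:H3→d1:-→d2:H1→d3:-→d4:-→d5:-→d6:-→d7:-→d8:-→d9:-→d10:-→d11:-→d12:-→d13:-→d14:-→d15:-→d16:-→d17:-→d18:H4→d19:-→d20:H5  best=H5
  + 109.32.0.0/11 (H7) depth=11

== LOOKUPS ==
["H0","H1","H2","H1","H0","H1","H6","H5","H5"]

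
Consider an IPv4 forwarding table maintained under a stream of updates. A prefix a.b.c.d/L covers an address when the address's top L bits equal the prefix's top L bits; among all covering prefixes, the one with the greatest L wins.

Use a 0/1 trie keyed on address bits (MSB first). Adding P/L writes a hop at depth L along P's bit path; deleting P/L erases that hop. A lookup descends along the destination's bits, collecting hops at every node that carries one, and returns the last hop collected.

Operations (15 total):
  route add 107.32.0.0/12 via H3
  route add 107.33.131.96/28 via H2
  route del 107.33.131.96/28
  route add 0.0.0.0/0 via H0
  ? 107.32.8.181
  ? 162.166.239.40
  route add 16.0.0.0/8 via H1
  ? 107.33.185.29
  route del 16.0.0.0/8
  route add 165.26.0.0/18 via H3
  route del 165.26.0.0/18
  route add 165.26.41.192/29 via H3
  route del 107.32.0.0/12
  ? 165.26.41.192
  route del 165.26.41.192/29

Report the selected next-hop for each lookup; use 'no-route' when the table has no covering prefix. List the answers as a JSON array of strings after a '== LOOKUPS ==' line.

Trace:
  + 107.32.0.0/12 (H3) depth=12
  + 107.33.131.96/28 (H2) depth=28
  del 107.33.131.96/28 (clear depth 28)
  + 0.0.0.0/0 (H0) depth=0
  lookup 107.32.8.181: bits 011010110010000 walk d0:H0→d1:-→d2:-→d3:-→d4:-→d5:-→d6:-→d7:-→d8:-→d9:-→d10:-→d11:-→d12:H3→d13:-→d14:-→d15:- -> H3
  lookup 162.166.239.40: bits ε walk d0:H0 -> H0
  + 16.0.0.0/8 (H1) depth=8
  lookup 107.33.185.29: bits 011010110010000110 walk d0:H0→d1:-→d2:-→d3:-→d4:-→d5:-→d6:-→d7:-→d8:-→d9:-→d10:-→d11:-→d12:H3→d13:-→d14:-→d15:-→d16:-→d17:-→d18:- -> H3
  del 16.0.0.0/8 (clear depth 8)
  + 165.26.0.0/18 (H3) depth=18
  del 165.26.0.0/18 (clear depth 18)
  + 165.26.41.192/29 (H3) depth=29
  del 107.32.0.0/12 (clear depth 12)
  lookup 165.26.41.192: bits 10100101000110100010100111000 walk d0:H0→d1:-→d2:-→d3:-→d4:-→d5:-→d6:-→d7:-→d8:-→d9:-→d10:-→d11:-→d12:-→d13:-→d14:-→d15:-→d16:-→d17:-→d18:-→d19:-→d20:-→d21:-→d22:-→d23:-→d24:-→d25:-→d26:-→d27:-→d28:-→d29:H3 -> H3
  del 165.26.41.192/29 (clear depth 29)

== LOOKUPS ==
["H3","H0","H3","H3"]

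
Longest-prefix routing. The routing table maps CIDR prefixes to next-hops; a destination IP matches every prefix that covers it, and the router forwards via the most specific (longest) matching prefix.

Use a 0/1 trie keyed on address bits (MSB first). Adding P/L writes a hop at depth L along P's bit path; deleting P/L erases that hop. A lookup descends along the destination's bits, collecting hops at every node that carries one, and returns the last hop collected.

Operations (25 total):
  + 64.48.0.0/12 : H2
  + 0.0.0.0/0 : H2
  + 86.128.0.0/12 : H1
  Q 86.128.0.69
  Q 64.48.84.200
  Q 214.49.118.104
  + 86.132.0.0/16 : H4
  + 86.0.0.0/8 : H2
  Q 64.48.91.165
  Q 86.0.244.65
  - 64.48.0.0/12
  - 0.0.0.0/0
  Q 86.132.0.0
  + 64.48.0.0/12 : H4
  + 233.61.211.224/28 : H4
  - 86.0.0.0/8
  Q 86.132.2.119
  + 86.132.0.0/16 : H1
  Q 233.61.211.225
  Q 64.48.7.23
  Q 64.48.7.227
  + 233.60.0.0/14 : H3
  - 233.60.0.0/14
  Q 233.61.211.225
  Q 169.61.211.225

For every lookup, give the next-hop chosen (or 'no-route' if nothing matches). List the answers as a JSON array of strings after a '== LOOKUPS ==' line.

Apply in order:
  add 64.48.0.0/12 -> H2 at depth 12
  add 0.0.0.0/0 -> H2 at depth 0
  add 86.128.0.0/12 -> H1 at depth 12
  Q 86.128.0.69: descend 010101101000 ; hops seen [H2,H1] ; pick H1
  Q 64.48.84.200: descend 010000000011 ; hops seen [H2,H2] ; pick H2
  Q 214.49.118.104: descend ε ; hops seen [H2] ; pick H2
  add 86.132.0.0/16 -> H4 at depth 16
  add 86.0.0.0/8 -> H2 at depth 8
  Q 64.48.91.165: descend 010000000011 ; hops seen [H2,H2] ; pick H2
  Q 86.0.244.65: descend 01010110 ; hops seen [H2,H2] ; pick H2
  del 64.48.0.0/12 (clear depth 12)
  del 0.0.0.0/0 (clear depth 0)
  Q 86.132.0.0: descend 0101011010000100 ; hops seen [H2,H1,H4] ; pick H4
  add 64.48.0.0/12 -> H4 at depth 12
  add 233.61.211.224/28 -> H4 at depth 28
  del 86.0.0.0/8 (clear depth 8)
  Q 86.132.2.119: descend 0101011010000100 ; hops seen [H1,H4] ; pick H4
  add 86.132.0.0/16 -> H1 at depth 16
  Q 233.61.211.225: descend 1110100100111101110100111110 ; hops seen [H4] ; pick H4
  Q 64.48.7.23: descend 010000000011 ; hops seen [H4] ; pick H4
  Q 64.48.7.227: descend 010000000011 ; hops seen [H4] ; pick H4
  add 233.60.0.0/14 -> H3 at depth 14
  del 233.60.0.0/14 (clear depth 14)
  Q 233.61.211.225: descend 1110100100111101110100111110 ; hops seen [H4] ; pick H4
  Q 169.61.211.225: descend 1 ; hops seen [∅] ; pick no-route

== LOOKUPS ==
["H1","H2","H2","H2","H2","H4","H4","H4","H4","H4","H4","no-route"]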